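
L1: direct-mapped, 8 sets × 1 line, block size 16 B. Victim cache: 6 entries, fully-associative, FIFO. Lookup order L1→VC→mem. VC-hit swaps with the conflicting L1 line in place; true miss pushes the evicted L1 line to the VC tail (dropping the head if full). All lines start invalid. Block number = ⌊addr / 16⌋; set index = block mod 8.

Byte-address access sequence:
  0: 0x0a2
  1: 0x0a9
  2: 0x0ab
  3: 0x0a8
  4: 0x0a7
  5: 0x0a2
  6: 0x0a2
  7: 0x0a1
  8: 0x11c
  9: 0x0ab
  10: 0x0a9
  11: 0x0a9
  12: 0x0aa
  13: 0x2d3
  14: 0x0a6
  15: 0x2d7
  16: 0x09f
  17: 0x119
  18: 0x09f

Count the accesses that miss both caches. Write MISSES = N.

  [0] addr=0xa2 blk=10 s=2: MISS | VC []
  [1] addr=0xa9 blk=10 s=2: L1-HIT | VC []
  [2] addr=0xab blk=10 s=2: L1-HIT | VC []
  [3] addr=0xa8 blk=10 s=2: L1-HIT | VC []
  [4] addr=0xa7 blk=10 s=2: L1-HIT | VC []
  [5] addr=0xa2 blk=10 s=2: L1-HIT | VC []
  [6] addr=0xa2 blk=10 s=2: L1-HIT | VC []
  [7] addr=0xa1 blk=10 s=2: L1-HIT | VC []
  [8] addr=0x11c blk=17 s=1: MISS | VC []
  [9] addr=0xab blk=10 s=2: L1-HIT | VC []
  [10] addr=0xa9 blk=10 s=2: L1-HIT | VC []
  [11] addr=0xa9 blk=10 s=2: L1-HIT | VC []
  [12] addr=0xaa blk=10 s=2: L1-HIT | VC []
  [13] addr=0x2d3 blk=45 s=5: MISS | VC []
  [14] addr=0xa6 blk=10 s=2: L1-HIT | VC []
  [15] addr=0x2d7 blk=45 s=5: L1-HIT | VC []
  [16] addr=0x9f blk=9 s=1: MISS | VC [17]
  [17] addr=0x119 blk=17 s=1: VC-HIT | VC [9]
  [18] addr=0x9f blk=9 s=1: VC-HIT | VC [17]

MISSES = 4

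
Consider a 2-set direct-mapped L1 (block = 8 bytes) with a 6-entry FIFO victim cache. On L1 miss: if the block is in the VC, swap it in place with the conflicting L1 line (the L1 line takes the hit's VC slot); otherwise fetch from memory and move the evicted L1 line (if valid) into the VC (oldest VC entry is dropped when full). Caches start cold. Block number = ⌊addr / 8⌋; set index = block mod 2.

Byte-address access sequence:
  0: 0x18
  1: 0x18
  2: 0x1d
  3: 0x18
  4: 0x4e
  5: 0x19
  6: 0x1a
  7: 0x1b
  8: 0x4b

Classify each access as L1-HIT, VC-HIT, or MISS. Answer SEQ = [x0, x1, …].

SEQ = [MISS, L1-HIT, L1-HIT, L1-HIT, MISS, VC-HIT, L1-HIT, L1-HIT, VC-HIT]

#0 0x18→b3/s1 MISS; vc=[]
#1 0x18→b3/s1 L1-HIT; vc=[]
#2 0x1d→b3/s1 L1-HIT; vc=[]
#3 0x18→b3/s1 L1-HIT; vc=[]
#4 0x4e→b9/s1 MISS; vc=[3]
#5 0x19→b3/s1 VC-HIT; vc=[9]
#6 0x1a→b3/s1 L1-HIT; vc=[9]
#7 0x1b→b3/s1 L1-HIT; vc=[9]
#8 0x4b→b9/s1 VC-HIT; vc=[3]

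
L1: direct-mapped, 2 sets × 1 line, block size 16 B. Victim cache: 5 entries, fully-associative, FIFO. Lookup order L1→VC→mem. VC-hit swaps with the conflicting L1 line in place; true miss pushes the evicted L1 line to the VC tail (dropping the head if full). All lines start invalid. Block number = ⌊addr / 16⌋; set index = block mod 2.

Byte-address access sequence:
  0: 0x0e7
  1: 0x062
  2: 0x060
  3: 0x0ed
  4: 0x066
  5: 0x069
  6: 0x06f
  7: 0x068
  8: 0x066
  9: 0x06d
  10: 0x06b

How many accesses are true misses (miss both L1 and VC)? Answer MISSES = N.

MISSES = 2

0: 0xe7 (blk 14, set 0) → MISS  vc=[]
1: 0x62 (blk 6, set 0) → MISS  vc=[14]
2: 0x60 (blk 6, set 0) → L1-HIT  vc=[14]
3: 0xed (blk 14, set 0) → VC-HIT  vc=[6]
4: 0x66 (blk 6, set 0) → VC-HIT  vc=[14]
5: 0x69 (blk 6, set 0) → L1-HIT  vc=[14]
6: 0x6f (blk 6, set 0) → L1-HIT  vc=[14]
7: 0x68 (blk 6, set 0) → L1-HIT  vc=[14]
8: 0x66 (blk 6, set 0) → L1-HIT  vc=[14]
9: 0x6d (blk 6, set 0) → L1-HIT  vc=[14]
10: 0x6b (blk 6, set 0) → L1-HIT  vc=[14]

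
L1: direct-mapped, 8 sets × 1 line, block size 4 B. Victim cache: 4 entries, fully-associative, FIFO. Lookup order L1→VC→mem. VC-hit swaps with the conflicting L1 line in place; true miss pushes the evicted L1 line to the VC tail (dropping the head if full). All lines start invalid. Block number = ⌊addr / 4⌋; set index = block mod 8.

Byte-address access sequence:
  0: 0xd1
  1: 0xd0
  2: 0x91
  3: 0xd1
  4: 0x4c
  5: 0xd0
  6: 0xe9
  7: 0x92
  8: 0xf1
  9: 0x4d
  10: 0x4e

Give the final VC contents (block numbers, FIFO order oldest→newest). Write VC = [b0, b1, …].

0: 0xd1 (blk 52, set 4) → MISS  vc=[]
1: 0xd0 (blk 52, set 4) → L1-HIT  vc=[]
2: 0x91 (blk 36, set 4) → MISS  vc=[52]
3: 0xd1 (blk 52, set 4) → VC-HIT  vc=[36]
4: 0x4c (blk 19, set 3) → MISS  vc=[36]
5: 0xd0 (blk 52, set 4) → L1-HIT  vc=[36]
6: 0xe9 (blk 58, set 2) → MISS  vc=[36]
7: 0x92 (blk 36, set 4) → VC-HIT  vc=[52]
8: 0xf1 (blk 60, set 4) → MISS  vc=[52, 36]
9: 0x4d (blk 19, set 3) → L1-HIT  vc=[52, 36]
10: 0x4e (blk 19, set 3) → L1-HIT  vc=[52, 36]

VC = [52, 36]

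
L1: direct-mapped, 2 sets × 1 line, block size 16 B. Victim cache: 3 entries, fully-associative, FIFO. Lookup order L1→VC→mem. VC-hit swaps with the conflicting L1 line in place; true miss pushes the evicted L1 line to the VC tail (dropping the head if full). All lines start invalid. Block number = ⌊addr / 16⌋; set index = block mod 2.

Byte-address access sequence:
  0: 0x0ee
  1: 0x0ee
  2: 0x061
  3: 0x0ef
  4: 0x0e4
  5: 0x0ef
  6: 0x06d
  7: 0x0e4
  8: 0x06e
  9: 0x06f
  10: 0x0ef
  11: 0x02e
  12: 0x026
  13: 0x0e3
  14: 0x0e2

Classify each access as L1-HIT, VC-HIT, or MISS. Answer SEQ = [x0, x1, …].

SEQ = [MISS, L1-HIT, MISS, VC-HIT, L1-HIT, L1-HIT, VC-HIT, VC-HIT, VC-HIT, L1-HIT, VC-HIT, MISS, L1-HIT, VC-HIT, L1-HIT]

  [0] addr=0xee blk=14 s=0: MISS | VC []
  [1] addr=0xee blk=14 s=0: L1-HIT | VC []
  [2] addr=0x61 blk=6 s=0: MISS | VC [14]
  [3] addr=0xef blk=14 s=0: VC-HIT | VC [6]
  [4] addr=0xe4 blk=14 s=0: L1-HIT | VC [6]
  [5] addr=0xef blk=14 s=0: L1-HIT | VC [6]
  [6] addr=0x6d blk=6 s=0: VC-HIT | VC [14]
  [7] addr=0xe4 blk=14 s=0: VC-HIT | VC [6]
  [8] addr=0x6e blk=6 s=0: VC-HIT | VC [14]
  [9] addr=0x6f blk=6 s=0: L1-HIT | VC [14]
  [10] addr=0xef blk=14 s=0: VC-HIT | VC [6]
  [11] addr=0x2e blk=2 s=0: MISS | VC [6, 14]
  [12] addr=0x26 blk=2 s=0: L1-HIT | VC [6, 14]
  [13] addr=0xe3 blk=14 s=0: VC-HIT | VC [6, 2]
  [14] addr=0xe2 blk=14 s=0: L1-HIT | VC [6, 2]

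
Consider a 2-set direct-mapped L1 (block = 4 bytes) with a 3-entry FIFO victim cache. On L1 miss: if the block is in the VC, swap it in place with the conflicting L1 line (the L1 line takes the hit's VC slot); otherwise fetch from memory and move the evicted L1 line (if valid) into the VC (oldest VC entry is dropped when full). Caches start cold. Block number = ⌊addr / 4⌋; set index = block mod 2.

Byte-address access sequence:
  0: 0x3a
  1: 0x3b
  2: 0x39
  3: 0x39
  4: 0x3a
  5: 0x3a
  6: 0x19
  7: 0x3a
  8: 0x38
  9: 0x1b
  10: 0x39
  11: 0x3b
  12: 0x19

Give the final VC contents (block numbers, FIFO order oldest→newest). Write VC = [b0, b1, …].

#0 0x3a→b14/s0 MISS; vc=[]
#1 0x3b→b14/s0 L1-HIT; vc=[]
#2 0x39→b14/s0 L1-HIT; vc=[]
#3 0x39→b14/s0 L1-HIT; vc=[]
#4 0x3a→b14/s0 L1-HIT; vc=[]
#5 0x3a→b14/s0 L1-HIT; vc=[]
#6 0x19→b6/s0 MISS; vc=[14]
#7 0x3a→b14/s0 VC-HIT; vc=[6]
#8 0x38→b14/s0 L1-HIT; vc=[6]
#9 0x1b→b6/s0 VC-HIT; vc=[14]
#10 0x39→b14/s0 VC-HIT; vc=[6]
#11 0x3b→b14/s0 L1-HIT; vc=[6]
#12 0x19→b6/s0 VC-HIT; vc=[14]

VC = [14]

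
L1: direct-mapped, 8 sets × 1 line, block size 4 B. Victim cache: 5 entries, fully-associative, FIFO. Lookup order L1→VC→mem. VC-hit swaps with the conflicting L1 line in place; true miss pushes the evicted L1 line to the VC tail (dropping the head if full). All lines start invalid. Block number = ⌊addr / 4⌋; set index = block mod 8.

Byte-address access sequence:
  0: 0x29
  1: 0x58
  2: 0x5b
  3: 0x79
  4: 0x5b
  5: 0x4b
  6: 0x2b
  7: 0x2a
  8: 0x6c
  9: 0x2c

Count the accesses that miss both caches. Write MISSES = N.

  [0] addr=0x29 blk=10 s=2: MISS | VC []
  [1] addr=0x58 blk=22 s=6: MISS | VC []
  [2] addr=0x5b blk=22 s=6: L1-HIT | VC []
  [3] addr=0x79 blk=30 s=6: MISS | VC [22]
  [4] addr=0x5b blk=22 s=6: VC-HIT | VC [30]
  [5] addr=0x4b blk=18 s=2: MISS | VC [30, 10]
  [6] addr=0x2b blk=10 s=2: VC-HIT | VC [30, 18]
  [7] addr=0x2a blk=10 s=2: L1-HIT | VC [30, 18]
  [8] addr=0x6c blk=27 s=3: MISS | VC [30, 18]
  [9] addr=0x2c blk=11 s=3: MISS | VC [30, 18, 27]

MISSES = 6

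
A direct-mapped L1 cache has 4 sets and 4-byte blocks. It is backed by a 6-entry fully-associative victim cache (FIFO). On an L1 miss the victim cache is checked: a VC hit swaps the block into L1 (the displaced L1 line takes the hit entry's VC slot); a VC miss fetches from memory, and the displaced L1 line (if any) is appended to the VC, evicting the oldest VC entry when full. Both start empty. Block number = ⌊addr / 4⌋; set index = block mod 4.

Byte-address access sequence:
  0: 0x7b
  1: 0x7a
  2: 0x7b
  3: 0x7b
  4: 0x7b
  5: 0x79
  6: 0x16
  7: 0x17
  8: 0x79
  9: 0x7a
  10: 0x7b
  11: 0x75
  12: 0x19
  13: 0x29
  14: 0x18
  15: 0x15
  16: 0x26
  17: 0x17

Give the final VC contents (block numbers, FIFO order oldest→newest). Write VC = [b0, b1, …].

VC = [29, 30, 10, 9]

  [0] addr=0x7b blk=30 s=2: MISS | VC []
  [1] addr=0x7a blk=30 s=2: L1-HIT | VC []
  [2] addr=0x7b blk=30 s=2: L1-HIT | VC []
  [3] addr=0x7b blk=30 s=2: L1-HIT | VC []
  [4] addr=0x7b blk=30 s=2: L1-HIT | VC []
  [5] addr=0x79 blk=30 s=2: L1-HIT | VC []
  [6] addr=0x16 blk=5 s=1: MISS | VC []
  [7] addr=0x17 blk=5 s=1: L1-HIT | VC []
  [8] addr=0x79 blk=30 s=2: L1-HIT | VC []
  [9] addr=0x7a blk=30 s=2: L1-HIT | VC []
  [10] addr=0x7b blk=30 s=2: L1-HIT | VC []
  [11] addr=0x75 blk=29 s=1: MISS | VC [5]
  [12] addr=0x19 blk=6 s=2: MISS | VC [5, 30]
  [13] addr=0x29 blk=10 s=2: MISS | VC [5, 30, 6]
  [14] addr=0x18 blk=6 s=2: VC-HIT | VC [5, 30, 10]
  [15] addr=0x15 blk=5 s=1: VC-HIT | VC [29, 30, 10]
  [16] addr=0x26 blk=9 s=1: MISS | VC [29, 30, 10, 5]
  [17] addr=0x17 blk=5 s=1: VC-HIT | VC [29, 30, 10, 9]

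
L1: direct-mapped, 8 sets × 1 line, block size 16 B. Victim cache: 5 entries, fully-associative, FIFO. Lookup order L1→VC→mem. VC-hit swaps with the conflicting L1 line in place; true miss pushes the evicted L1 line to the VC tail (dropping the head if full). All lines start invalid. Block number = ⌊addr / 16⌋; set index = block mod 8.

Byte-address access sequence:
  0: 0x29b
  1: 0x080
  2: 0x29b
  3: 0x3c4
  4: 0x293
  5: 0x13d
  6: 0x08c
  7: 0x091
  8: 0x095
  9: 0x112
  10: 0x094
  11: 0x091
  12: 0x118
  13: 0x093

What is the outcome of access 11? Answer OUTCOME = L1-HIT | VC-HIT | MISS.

OUTCOME = L1-HIT

  [0] addr=0x29b blk=41 s=1: MISS | VC []
  [1] addr=0x80 blk=8 s=0: MISS | VC []
  [2] addr=0x29b blk=41 s=1: L1-HIT | VC []
  [3] addr=0x3c4 blk=60 s=4: MISS | VC []
  [4] addr=0x293 blk=41 s=1: L1-HIT | VC []
  [5] addr=0x13d blk=19 s=3: MISS | VC []
  [6] addr=0x8c blk=8 s=0: L1-HIT | VC []
  [7] addr=0x91 blk=9 s=1: MISS | VC [41]
  [8] addr=0x95 blk=9 s=1: L1-HIT | VC [41]
  [9] addr=0x112 blk=17 s=1: MISS | VC [41, 9]
  [10] addr=0x94 blk=9 s=1: VC-HIT | VC [41, 17]
  [11] addr=0x91 blk=9 s=1: L1-HIT | VC [41, 17]
  [12] addr=0x118 blk=17 s=1: VC-HIT | VC [41, 9]
  [13] addr=0x93 blk=9 s=1: VC-HIT | VC [41, 17]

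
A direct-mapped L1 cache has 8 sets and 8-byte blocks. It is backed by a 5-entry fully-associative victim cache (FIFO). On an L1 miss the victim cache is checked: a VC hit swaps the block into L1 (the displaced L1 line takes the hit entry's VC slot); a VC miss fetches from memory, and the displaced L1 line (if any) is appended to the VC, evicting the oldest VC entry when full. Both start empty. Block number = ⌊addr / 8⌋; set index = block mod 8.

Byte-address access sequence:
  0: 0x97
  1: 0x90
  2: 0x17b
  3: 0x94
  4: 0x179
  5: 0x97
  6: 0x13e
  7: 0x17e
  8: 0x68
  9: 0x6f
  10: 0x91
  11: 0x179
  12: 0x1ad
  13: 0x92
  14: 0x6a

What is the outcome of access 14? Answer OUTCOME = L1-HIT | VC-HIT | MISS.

OUTCOME = VC-HIT

0: 0x97 (blk 18, set 2) → MISS  vc=[]
1: 0x90 (blk 18, set 2) → L1-HIT  vc=[]
2: 0x17b (blk 47, set 7) → MISS  vc=[]
3: 0x94 (blk 18, set 2) → L1-HIT  vc=[]
4: 0x179 (blk 47, set 7) → L1-HIT  vc=[]
5: 0x97 (blk 18, set 2) → L1-HIT  vc=[]
6: 0x13e (blk 39, set 7) → MISS  vc=[47]
7: 0x17e (blk 47, set 7) → VC-HIT  vc=[39]
8: 0x68 (blk 13, set 5) → MISS  vc=[39]
9: 0x6f (blk 13, set 5) → L1-HIT  vc=[39]
10: 0x91 (blk 18, set 2) → L1-HIT  vc=[39]
11: 0x179 (blk 47, set 7) → L1-HIT  vc=[39]
12: 0x1ad (blk 53, set 5) → MISS  vc=[39, 13]
13: 0x92 (blk 18, set 2) → L1-HIT  vc=[39, 13]
14: 0x6a (blk 13, set 5) → VC-HIT  vc=[39, 53]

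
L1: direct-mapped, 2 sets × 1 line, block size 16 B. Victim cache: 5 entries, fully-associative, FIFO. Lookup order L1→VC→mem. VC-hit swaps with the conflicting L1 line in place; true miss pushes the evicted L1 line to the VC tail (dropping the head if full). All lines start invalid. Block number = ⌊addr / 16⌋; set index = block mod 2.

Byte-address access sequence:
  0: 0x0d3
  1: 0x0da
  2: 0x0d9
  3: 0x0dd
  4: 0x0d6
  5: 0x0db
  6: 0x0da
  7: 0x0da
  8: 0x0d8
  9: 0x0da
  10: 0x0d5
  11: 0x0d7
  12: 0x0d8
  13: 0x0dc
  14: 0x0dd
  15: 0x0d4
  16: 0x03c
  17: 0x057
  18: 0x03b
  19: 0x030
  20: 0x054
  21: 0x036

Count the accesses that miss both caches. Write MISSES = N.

MISSES = 3

  [0] addr=0xd3 blk=13 s=1: MISS | VC []
  [1] addr=0xda blk=13 s=1: L1-HIT | VC []
  [2] addr=0xd9 blk=13 s=1: L1-HIT | VC []
  [3] addr=0xdd blk=13 s=1: L1-HIT | VC []
  [4] addr=0xd6 blk=13 s=1: L1-HIT | VC []
  [5] addr=0xdb blk=13 s=1: L1-HIT | VC []
  [6] addr=0xda blk=13 s=1: L1-HIT | VC []
  [7] addr=0xda blk=13 s=1: L1-HIT | VC []
  [8] addr=0xd8 blk=13 s=1: L1-HIT | VC []
  [9] addr=0xda blk=13 s=1: L1-HIT | VC []
  [10] addr=0xd5 blk=13 s=1: L1-HIT | VC []
  [11] addr=0xd7 blk=13 s=1: L1-HIT | VC []
  [12] addr=0xd8 blk=13 s=1: L1-HIT | VC []
  [13] addr=0xdc blk=13 s=1: L1-HIT | VC []
  [14] addr=0xdd blk=13 s=1: L1-HIT | VC []
  [15] addr=0xd4 blk=13 s=1: L1-HIT | VC []
  [16] addr=0x3c blk=3 s=1: MISS | VC [13]
  [17] addr=0x57 blk=5 s=1: MISS | VC [13, 3]
  [18] addr=0x3b blk=3 s=1: VC-HIT | VC [13, 5]
  [19] addr=0x30 blk=3 s=1: L1-HIT | VC [13, 5]
  [20] addr=0x54 blk=5 s=1: VC-HIT | VC [13, 3]
  [21] addr=0x36 blk=3 s=1: VC-HIT | VC [13, 5]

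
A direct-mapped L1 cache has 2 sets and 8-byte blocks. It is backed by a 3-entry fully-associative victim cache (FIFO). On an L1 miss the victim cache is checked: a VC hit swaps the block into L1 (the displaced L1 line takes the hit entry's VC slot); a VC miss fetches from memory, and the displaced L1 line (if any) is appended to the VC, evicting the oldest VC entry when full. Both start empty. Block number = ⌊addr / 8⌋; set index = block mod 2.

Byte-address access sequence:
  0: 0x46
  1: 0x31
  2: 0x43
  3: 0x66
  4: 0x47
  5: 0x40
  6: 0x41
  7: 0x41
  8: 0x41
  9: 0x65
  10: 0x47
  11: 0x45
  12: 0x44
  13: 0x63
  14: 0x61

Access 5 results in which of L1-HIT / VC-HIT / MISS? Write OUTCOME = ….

0: 0x46 (blk 8, set 0) → MISS  vc=[]
1: 0x31 (blk 6, set 0) → MISS  vc=[8]
2: 0x43 (blk 8, set 0) → VC-HIT  vc=[6]
3: 0x66 (blk 12, set 0) → MISS  vc=[6, 8]
4: 0x47 (blk 8, set 0) → VC-HIT  vc=[6, 12]
5: 0x40 (blk 8, set 0) → L1-HIT  vc=[6, 12]
6: 0x41 (blk 8, set 0) → L1-HIT  vc=[6, 12]
7: 0x41 (blk 8, set 0) → L1-HIT  vc=[6, 12]
8: 0x41 (blk 8, set 0) → L1-HIT  vc=[6, 12]
9: 0x65 (blk 12, set 0) → VC-HIT  vc=[6, 8]
10: 0x47 (blk 8, set 0) → VC-HIT  vc=[6, 12]
11: 0x45 (blk 8, set 0) → L1-HIT  vc=[6, 12]
12: 0x44 (blk 8, set 0) → L1-HIT  vc=[6, 12]
13: 0x63 (blk 12, set 0) → VC-HIT  vc=[6, 8]
14: 0x61 (blk 12, set 0) → L1-HIT  vc=[6, 8]

OUTCOME = L1-HIT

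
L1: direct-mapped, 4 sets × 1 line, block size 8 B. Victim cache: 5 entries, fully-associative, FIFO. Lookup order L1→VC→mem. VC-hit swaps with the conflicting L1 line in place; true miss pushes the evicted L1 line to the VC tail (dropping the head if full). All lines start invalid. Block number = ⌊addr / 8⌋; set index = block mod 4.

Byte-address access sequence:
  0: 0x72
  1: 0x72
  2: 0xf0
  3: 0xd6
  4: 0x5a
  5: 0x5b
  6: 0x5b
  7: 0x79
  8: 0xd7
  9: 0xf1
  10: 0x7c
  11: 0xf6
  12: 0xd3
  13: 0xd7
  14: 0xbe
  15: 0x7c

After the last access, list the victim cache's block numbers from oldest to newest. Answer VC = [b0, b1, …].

  [0] addr=0x72 blk=14 s=2: MISS | VC []
  [1] addr=0x72 blk=14 s=2: L1-HIT | VC []
  [2] addr=0xf0 blk=30 s=2: MISS | VC [14]
  [3] addr=0xd6 blk=26 s=2: MISS | VC [14, 30]
  [4] addr=0x5a blk=11 s=3: MISS | VC [14, 30]
  [5] addr=0x5b blk=11 s=3: L1-HIT | VC [14, 30]
  [6] addr=0x5b blk=11 s=3: L1-HIT | VC [14, 30]
  [7] addr=0x79 blk=15 s=3: MISS | VC [14, 30, 11]
  [8] addr=0xd7 blk=26 s=2: L1-HIT | VC [14, 30, 11]
  [9] addr=0xf1 blk=30 s=2: VC-HIT | VC [14, 26, 11]
  [10] addr=0x7c blk=15 s=3: L1-HIT | VC [14, 26, 11]
  [11] addr=0xf6 blk=30 s=2: L1-HIT | VC [14, 26, 11]
  [12] addr=0xd3 blk=26 s=2: VC-HIT | VC [14, 30, 11]
  [13] addr=0xd7 blk=26 s=2: L1-HIT | VC [14, 30, 11]
  [14] addr=0xbe blk=23 s=3: MISS | VC [14, 30, 11, 15]
  [15] addr=0x7c blk=15 s=3: VC-HIT | VC [14, 30, 11, 23]

VC = [14, 30, 11, 23]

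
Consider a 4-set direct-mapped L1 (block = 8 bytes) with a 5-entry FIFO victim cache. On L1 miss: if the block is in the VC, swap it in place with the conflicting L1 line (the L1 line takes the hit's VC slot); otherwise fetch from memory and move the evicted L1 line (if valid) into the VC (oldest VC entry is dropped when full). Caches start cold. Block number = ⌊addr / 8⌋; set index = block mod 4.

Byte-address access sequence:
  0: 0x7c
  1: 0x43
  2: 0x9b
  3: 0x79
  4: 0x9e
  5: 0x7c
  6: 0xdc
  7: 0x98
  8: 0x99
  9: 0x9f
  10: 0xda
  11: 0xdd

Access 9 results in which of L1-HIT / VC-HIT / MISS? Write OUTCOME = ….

0: 0x7c (blk 15, set 3) → MISS  vc=[]
1: 0x43 (blk 8, set 0) → MISS  vc=[]
2: 0x9b (blk 19, set 3) → MISS  vc=[15]
3: 0x79 (blk 15, set 3) → VC-HIT  vc=[19]
4: 0x9e (blk 19, set 3) → VC-HIT  vc=[15]
5: 0x7c (blk 15, set 3) → VC-HIT  vc=[19]
6: 0xdc (blk 27, set 3) → MISS  vc=[19, 15]
7: 0x98 (blk 19, set 3) → VC-HIT  vc=[27, 15]
8: 0x99 (blk 19, set 3) → L1-HIT  vc=[27, 15]
9: 0x9f (blk 19, set 3) → L1-HIT  vc=[27, 15]
10: 0xda (blk 27, set 3) → VC-HIT  vc=[19, 15]
11: 0xdd (blk 27, set 3) → L1-HIT  vc=[19, 15]

OUTCOME = L1-HIT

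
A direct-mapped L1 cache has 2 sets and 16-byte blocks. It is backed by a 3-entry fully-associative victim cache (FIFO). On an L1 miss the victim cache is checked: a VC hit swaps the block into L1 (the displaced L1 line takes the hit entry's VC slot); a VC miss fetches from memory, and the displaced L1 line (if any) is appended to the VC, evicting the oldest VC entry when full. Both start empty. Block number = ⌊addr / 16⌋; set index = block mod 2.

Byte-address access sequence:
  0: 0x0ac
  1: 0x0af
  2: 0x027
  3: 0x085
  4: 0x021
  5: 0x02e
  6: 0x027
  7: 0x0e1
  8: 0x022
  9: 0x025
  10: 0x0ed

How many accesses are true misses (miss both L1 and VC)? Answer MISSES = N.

#0 0xac→b10/s0 MISS; vc=[]
#1 0xaf→b10/s0 L1-HIT; vc=[]
#2 0x27→b2/s0 MISS; vc=[10]
#3 0x85→b8/s0 MISS; vc=[10,2]
#4 0x21→b2/s0 VC-HIT; vc=[10,8]
#5 0x2e→b2/s0 L1-HIT; vc=[10,8]
#6 0x27→b2/s0 L1-HIT; vc=[10,8]
#7 0xe1→b14/s0 MISS; vc=[10,8,2]
#8 0x22→b2/s0 VC-HIT; vc=[10,8,14]
#9 0x25→b2/s0 L1-HIT; vc=[10,8,14]
#10 0xed→b14/s0 VC-HIT; vc=[10,8,2]

MISSES = 4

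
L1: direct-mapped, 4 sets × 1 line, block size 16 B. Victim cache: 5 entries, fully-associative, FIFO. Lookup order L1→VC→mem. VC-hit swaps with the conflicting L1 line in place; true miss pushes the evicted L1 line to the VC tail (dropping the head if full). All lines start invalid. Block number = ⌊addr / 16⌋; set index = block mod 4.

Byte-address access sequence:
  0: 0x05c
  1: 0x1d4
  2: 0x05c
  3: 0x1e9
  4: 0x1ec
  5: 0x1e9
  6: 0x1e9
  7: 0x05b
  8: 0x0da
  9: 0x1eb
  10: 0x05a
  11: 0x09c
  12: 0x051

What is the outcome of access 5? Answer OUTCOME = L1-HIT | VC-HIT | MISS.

OUTCOME = L1-HIT

  [0] addr=0x5c blk=5 s=1: MISS | VC []
  [1] addr=0x1d4 blk=29 s=1: MISS | VC [5]
  [2] addr=0x5c blk=5 s=1: VC-HIT | VC [29]
  [3] addr=0x1e9 blk=30 s=2: MISS | VC [29]
  [4] addr=0x1ec blk=30 s=2: L1-HIT | VC [29]
  [5] addr=0x1e9 blk=30 s=2: L1-HIT | VC [29]
  [6] addr=0x1e9 blk=30 s=2: L1-HIT | VC [29]
  [7] addr=0x5b blk=5 s=1: L1-HIT | VC [29]
  [8] addr=0xda blk=13 s=1: MISS | VC [29, 5]
  [9] addr=0x1eb blk=30 s=2: L1-HIT | VC [29, 5]
  [10] addr=0x5a blk=5 s=1: VC-HIT | VC [29, 13]
  [11] addr=0x9c blk=9 s=1: MISS | VC [29, 13, 5]
  [12] addr=0x51 blk=5 s=1: VC-HIT | VC [29, 13, 9]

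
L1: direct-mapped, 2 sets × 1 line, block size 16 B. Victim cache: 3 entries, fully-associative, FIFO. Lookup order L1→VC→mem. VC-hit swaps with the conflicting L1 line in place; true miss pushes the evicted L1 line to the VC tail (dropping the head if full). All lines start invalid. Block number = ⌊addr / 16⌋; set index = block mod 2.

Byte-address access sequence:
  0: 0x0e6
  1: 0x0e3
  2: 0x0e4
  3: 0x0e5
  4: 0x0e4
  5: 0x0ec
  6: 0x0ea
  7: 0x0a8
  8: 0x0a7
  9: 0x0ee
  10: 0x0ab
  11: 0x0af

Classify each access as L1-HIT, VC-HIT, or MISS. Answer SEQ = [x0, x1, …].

0: 0xe6 (blk 14, set 0) → MISS  vc=[]
1: 0xe3 (blk 14, set 0) → L1-HIT  vc=[]
2: 0xe4 (blk 14, set 0) → L1-HIT  vc=[]
3: 0xe5 (blk 14, set 0) → L1-HIT  vc=[]
4: 0xe4 (blk 14, set 0) → L1-HIT  vc=[]
5: 0xec (blk 14, set 0) → L1-HIT  vc=[]
6: 0xea (blk 14, set 0) → L1-HIT  vc=[]
7: 0xa8 (blk 10, set 0) → MISS  vc=[14]
8: 0xa7 (blk 10, set 0) → L1-HIT  vc=[14]
9: 0xee (blk 14, set 0) → VC-HIT  vc=[10]
10: 0xab (blk 10, set 0) → VC-HIT  vc=[14]
11: 0xaf (blk 10, set 0) → L1-HIT  vc=[14]

SEQ = [MISS, L1-HIT, L1-HIT, L1-HIT, L1-HIT, L1-HIT, L1-HIT, MISS, L1-HIT, VC-HIT, VC-HIT, L1-HIT]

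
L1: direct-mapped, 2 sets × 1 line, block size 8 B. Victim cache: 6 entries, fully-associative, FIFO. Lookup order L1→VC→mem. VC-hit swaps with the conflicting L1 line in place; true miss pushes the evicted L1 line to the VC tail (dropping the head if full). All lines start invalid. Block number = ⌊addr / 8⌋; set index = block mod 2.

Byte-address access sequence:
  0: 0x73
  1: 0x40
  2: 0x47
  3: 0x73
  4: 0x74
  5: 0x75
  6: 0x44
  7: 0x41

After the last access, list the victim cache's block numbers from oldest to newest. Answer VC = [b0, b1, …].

0: 0x73 (blk 14, set 0) → MISS  vc=[]
1: 0x40 (blk 8, set 0) → MISS  vc=[14]
2: 0x47 (blk 8, set 0) → L1-HIT  vc=[14]
3: 0x73 (blk 14, set 0) → VC-HIT  vc=[8]
4: 0x74 (blk 14, set 0) → L1-HIT  vc=[8]
5: 0x75 (blk 14, set 0) → L1-HIT  vc=[8]
6: 0x44 (blk 8, set 0) → VC-HIT  vc=[14]
7: 0x41 (blk 8, set 0) → L1-HIT  vc=[14]

VC = [14]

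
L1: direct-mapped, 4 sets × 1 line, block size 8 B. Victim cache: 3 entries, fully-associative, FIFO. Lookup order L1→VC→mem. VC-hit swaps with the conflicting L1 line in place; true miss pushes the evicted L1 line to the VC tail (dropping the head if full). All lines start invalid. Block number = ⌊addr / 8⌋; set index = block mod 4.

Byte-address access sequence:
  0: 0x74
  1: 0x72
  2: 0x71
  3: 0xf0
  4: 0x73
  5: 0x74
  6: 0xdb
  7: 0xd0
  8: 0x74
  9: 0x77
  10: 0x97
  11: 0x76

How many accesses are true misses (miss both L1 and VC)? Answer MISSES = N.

MISSES = 5

0: 0x74 (blk 14, set 2) → MISS  vc=[]
1: 0x72 (blk 14, set 2) → L1-HIT  vc=[]
2: 0x71 (blk 14, set 2) → L1-HIT  vc=[]
3: 0xf0 (blk 30, set 2) → MISS  vc=[14]
4: 0x73 (blk 14, set 2) → VC-HIT  vc=[30]
5: 0x74 (blk 14, set 2) → L1-HIT  vc=[30]
6: 0xdb (blk 27, set 3) → MISS  vc=[30]
7: 0xd0 (blk 26, set 2) → MISS  vc=[30, 14]
8: 0x74 (blk 14, set 2) → VC-HIT  vc=[30, 26]
9: 0x77 (blk 14, set 2) → L1-HIT  vc=[30, 26]
10: 0x97 (blk 18, set 2) → MISS  vc=[30, 26, 14]
11: 0x76 (blk 14, set 2) → VC-HIT  vc=[30, 26, 18]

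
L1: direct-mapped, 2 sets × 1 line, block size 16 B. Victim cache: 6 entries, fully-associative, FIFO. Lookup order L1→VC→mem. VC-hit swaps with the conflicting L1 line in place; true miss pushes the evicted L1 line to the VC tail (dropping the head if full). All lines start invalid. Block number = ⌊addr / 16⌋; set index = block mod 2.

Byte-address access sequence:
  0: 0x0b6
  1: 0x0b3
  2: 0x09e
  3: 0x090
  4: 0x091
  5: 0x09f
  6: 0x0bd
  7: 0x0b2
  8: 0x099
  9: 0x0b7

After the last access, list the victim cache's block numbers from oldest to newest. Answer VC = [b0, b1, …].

0: 0xb6 (blk 11, set 1) → MISS  vc=[]
1: 0xb3 (blk 11, set 1) → L1-HIT  vc=[]
2: 0x9e (blk 9, set 1) → MISS  vc=[11]
3: 0x90 (blk 9, set 1) → L1-HIT  vc=[11]
4: 0x91 (blk 9, set 1) → L1-HIT  vc=[11]
5: 0x9f (blk 9, set 1) → L1-HIT  vc=[11]
6: 0xbd (blk 11, set 1) → VC-HIT  vc=[9]
7: 0xb2 (blk 11, set 1) → L1-HIT  vc=[9]
8: 0x99 (blk 9, set 1) → VC-HIT  vc=[11]
9: 0xb7 (blk 11, set 1) → VC-HIT  vc=[9]

VC = [9]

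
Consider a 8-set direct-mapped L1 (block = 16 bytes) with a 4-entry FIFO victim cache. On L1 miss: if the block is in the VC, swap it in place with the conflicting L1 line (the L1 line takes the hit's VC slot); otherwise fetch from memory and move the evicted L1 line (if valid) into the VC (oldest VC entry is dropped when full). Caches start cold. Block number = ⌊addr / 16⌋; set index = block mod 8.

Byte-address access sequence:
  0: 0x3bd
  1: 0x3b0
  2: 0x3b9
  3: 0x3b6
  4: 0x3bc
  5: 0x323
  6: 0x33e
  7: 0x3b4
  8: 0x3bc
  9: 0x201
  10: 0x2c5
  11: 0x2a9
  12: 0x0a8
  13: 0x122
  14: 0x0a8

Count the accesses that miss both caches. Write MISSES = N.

MISSES = 8

#0 0x3bd→b59/s3 MISS; vc=[]
#1 0x3b0→b59/s3 L1-HIT; vc=[]
#2 0x3b9→b59/s3 L1-HIT; vc=[]
#3 0x3b6→b59/s3 L1-HIT; vc=[]
#4 0x3bc→b59/s3 L1-HIT; vc=[]
#5 0x323→b50/s2 MISS; vc=[]
#6 0x33e→b51/s3 MISS; vc=[59]
#7 0x3b4→b59/s3 VC-HIT; vc=[51]
#8 0x3bc→b59/s3 L1-HIT; vc=[51]
#9 0x201→b32/s0 MISS; vc=[51]
#10 0x2c5→b44/s4 MISS; vc=[51]
#11 0x2a9→b42/s2 MISS; vc=[51,50]
#12 0xa8→b10/s2 MISS; vc=[51,50,42]
#13 0x122→b18/s2 MISS; vc=[51,50,42,10]
#14 0xa8→b10/s2 VC-HIT; vc=[51,50,42,18]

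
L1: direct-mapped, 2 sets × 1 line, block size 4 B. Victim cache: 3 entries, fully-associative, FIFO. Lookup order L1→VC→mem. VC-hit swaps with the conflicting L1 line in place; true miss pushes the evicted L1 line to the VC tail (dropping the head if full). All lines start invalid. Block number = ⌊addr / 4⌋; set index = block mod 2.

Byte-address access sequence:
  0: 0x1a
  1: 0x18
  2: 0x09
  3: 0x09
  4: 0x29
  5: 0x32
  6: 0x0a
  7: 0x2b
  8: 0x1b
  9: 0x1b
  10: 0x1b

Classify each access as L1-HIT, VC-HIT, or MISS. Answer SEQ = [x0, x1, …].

  [0] addr=0x1a blk=6 s=0: MISS | VC []
  [1] addr=0x18 blk=6 s=0: L1-HIT | VC []
  [2] addr=0x9 blk=2 s=0: MISS | VC [6]
  [3] addr=0x9 blk=2 s=0: L1-HIT | VC [6]
  [4] addr=0x29 blk=10 s=0: MISS | VC [6, 2]
  [5] addr=0x32 blk=12 s=0: MISS | VC [6, 2, 10]
  [6] addr=0xa blk=2 s=0: VC-HIT | VC [6, 12, 10]
  [7] addr=0x2b blk=10 s=0: VC-HIT | VC [6, 12, 2]
  [8] addr=0x1b blk=6 s=0: VC-HIT | VC [10, 12, 2]
  [9] addr=0x1b blk=6 s=0: L1-HIT | VC [10, 12, 2]
  [10] addr=0x1b blk=6 s=0: L1-HIT | VC [10, 12, 2]

SEQ = [MISS, L1-HIT, MISS, L1-HIT, MISS, MISS, VC-HIT, VC-HIT, VC-HIT, L1-HIT, L1-HIT]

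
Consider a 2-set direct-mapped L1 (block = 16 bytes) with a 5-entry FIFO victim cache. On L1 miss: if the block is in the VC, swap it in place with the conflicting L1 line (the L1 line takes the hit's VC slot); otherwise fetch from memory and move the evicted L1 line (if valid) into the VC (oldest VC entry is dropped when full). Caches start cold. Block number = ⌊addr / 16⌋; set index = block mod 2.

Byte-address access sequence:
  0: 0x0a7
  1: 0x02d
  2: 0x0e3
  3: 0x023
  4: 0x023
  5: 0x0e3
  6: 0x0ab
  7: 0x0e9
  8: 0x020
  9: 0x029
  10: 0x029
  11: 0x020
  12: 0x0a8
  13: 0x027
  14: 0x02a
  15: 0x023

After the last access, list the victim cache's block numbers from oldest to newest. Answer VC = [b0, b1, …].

VC = [10, 14]

0: 0xa7 (blk 10, set 0) → MISS  vc=[]
1: 0x2d (blk 2, set 0) → MISS  vc=[10]
2: 0xe3 (blk 14, set 0) → MISS  vc=[10, 2]
3: 0x23 (blk 2, set 0) → VC-HIT  vc=[10, 14]
4: 0x23 (blk 2, set 0) → L1-HIT  vc=[10, 14]
5: 0xe3 (blk 14, set 0) → VC-HIT  vc=[10, 2]
6: 0xab (blk 10, set 0) → VC-HIT  vc=[14, 2]
7: 0xe9 (blk 14, set 0) → VC-HIT  vc=[10, 2]
8: 0x20 (blk 2, set 0) → VC-HIT  vc=[10, 14]
9: 0x29 (blk 2, set 0) → L1-HIT  vc=[10, 14]
10: 0x29 (blk 2, set 0) → L1-HIT  vc=[10, 14]
11: 0x20 (blk 2, set 0) → L1-HIT  vc=[10, 14]
12: 0xa8 (blk 10, set 0) → VC-HIT  vc=[2, 14]
13: 0x27 (blk 2, set 0) → VC-HIT  vc=[10, 14]
14: 0x2a (blk 2, set 0) → L1-HIT  vc=[10, 14]
15: 0x23 (blk 2, set 0) → L1-HIT  vc=[10, 14]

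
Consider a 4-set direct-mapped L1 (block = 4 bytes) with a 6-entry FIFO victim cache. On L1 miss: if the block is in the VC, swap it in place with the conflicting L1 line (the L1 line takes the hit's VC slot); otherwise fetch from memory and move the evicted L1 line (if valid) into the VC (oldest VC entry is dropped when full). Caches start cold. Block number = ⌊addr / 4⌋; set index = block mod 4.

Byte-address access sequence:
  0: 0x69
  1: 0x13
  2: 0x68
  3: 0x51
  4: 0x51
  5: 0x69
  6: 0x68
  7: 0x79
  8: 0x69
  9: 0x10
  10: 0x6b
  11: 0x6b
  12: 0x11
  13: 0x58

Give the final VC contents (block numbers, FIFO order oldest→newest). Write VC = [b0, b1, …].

  [0] addr=0x69 blk=26 s=2: MISS | VC []
  [1] addr=0x13 blk=4 s=0: MISS | VC []
  [2] addr=0x68 blk=26 s=2: L1-HIT | VC []
  [3] addr=0x51 blk=20 s=0: MISS | VC [4]
  [4] addr=0x51 blk=20 s=0: L1-HIT | VC [4]
  [5] addr=0x69 blk=26 s=2: L1-HIT | VC [4]
  [6] addr=0x68 blk=26 s=2: L1-HIT | VC [4]
  [7] addr=0x79 blk=30 s=2: MISS | VC [4, 26]
  [8] addr=0x69 blk=26 s=2: VC-HIT | VC [4, 30]
  [9] addr=0x10 blk=4 s=0: VC-HIT | VC [20, 30]
  [10] addr=0x6b blk=26 s=2: L1-HIT | VC [20, 30]
  [11] addr=0x6b blk=26 s=2: L1-HIT | VC [20, 30]
  [12] addr=0x11 blk=4 s=0: L1-HIT | VC [20, 30]
  [13] addr=0x58 blk=22 s=2: MISS | VC [20, 30, 26]

VC = [20, 30, 26]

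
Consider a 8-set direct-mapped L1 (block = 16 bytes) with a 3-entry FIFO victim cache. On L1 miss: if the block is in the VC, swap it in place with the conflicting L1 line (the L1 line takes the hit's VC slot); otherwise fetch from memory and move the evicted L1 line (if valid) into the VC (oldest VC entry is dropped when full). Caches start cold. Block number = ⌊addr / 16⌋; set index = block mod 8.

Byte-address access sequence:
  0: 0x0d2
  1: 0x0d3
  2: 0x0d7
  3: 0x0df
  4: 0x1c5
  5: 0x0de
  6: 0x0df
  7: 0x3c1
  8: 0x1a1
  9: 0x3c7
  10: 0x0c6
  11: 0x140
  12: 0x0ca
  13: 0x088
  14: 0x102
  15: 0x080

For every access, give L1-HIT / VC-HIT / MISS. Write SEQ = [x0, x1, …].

0: 0xd2 (blk 13, set 5) → MISS  vc=[]
1: 0xd3 (blk 13, set 5) → L1-HIT  vc=[]
2: 0xd7 (blk 13, set 5) → L1-HIT  vc=[]
3: 0xdf (blk 13, set 5) → L1-HIT  vc=[]
4: 0x1c5 (blk 28, set 4) → MISS  vc=[]
5: 0xde (blk 13, set 5) → L1-HIT  vc=[]
6: 0xdf (blk 13, set 5) → L1-HIT  vc=[]
7: 0x3c1 (blk 60, set 4) → MISS  vc=[28]
8: 0x1a1 (blk 26, set 2) → MISS  vc=[28]
9: 0x3c7 (blk 60, set 4) → L1-HIT  vc=[28]
10: 0xc6 (blk 12, set 4) → MISS  vc=[28, 60]
11: 0x140 (blk 20, set 4) → MISS  vc=[28, 60, 12]
12: 0xca (blk 12, set 4) → VC-HIT  vc=[28, 60, 20]
13: 0x88 (blk 8, set 0) → MISS  vc=[28, 60, 20]
14: 0x102 (blk 16, set 0) → MISS  vc=[60, 20, 8]
15: 0x80 (blk 8, set 0) → VC-HIT  vc=[60, 20, 16]

SEQ = [MISS, L1-HIT, L1-HIT, L1-HIT, MISS, L1-HIT, L1-HIT, MISS, MISS, L1-HIT, MISS, MISS, VC-HIT, MISS, MISS, VC-HIT]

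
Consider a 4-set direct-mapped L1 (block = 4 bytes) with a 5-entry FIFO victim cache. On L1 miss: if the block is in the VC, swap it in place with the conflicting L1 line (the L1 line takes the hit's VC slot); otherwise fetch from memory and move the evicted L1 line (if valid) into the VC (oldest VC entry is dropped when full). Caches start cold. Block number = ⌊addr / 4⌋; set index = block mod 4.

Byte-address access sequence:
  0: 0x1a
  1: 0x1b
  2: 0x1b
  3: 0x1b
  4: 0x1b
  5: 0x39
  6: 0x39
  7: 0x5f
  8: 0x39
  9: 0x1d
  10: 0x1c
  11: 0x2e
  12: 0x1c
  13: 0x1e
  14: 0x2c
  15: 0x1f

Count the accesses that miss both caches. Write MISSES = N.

MISSES = 5

  [0] addr=0x1a blk=6 s=2: MISS | VC []
  [1] addr=0x1b blk=6 s=2: L1-HIT | VC []
  [2] addr=0x1b blk=6 s=2: L1-HIT | VC []
  [3] addr=0x1b blk=6 s=2: L1-HIT | VC []
  [4] addr=0x1b blk=6 s=2: L1-HIT | VC []
  [5] addr=0x39 blk=14 s=2: MISS | VC [6]
  [6] addr=0x39 blk=14 s=2: L1-HIT | VC [6]
  [7] addr=0x5f blk=23 s=3: MISS | VC [6]
  [8] addr=0x39 blk=14 s=2: L1-HIT | VC [6]
  [9] addr=0x1d blk=7 s=3: MISS | VC [6, 23]
  [10] addr=0x1c blk=7 s=3: L1-HIT | VC [6, 23]
  [11] addr=0x2e blk=11 s=3: MISS | VC [6, 23, 7]
  [12] addr=0x1c blk=7 s=3: VC-HIT | VC [6, 23, 11]
  [13] addr=0x1e blk=7 s=3: L1-HIT | VC [6, 23, 11]
  [14] addr=0x2c blk=11 s=3: VC-HIT | VC [6, 23, 7]
  [15] addr=0x1f blk=7 s=3: VC-HIT | VC [6, 23, 11]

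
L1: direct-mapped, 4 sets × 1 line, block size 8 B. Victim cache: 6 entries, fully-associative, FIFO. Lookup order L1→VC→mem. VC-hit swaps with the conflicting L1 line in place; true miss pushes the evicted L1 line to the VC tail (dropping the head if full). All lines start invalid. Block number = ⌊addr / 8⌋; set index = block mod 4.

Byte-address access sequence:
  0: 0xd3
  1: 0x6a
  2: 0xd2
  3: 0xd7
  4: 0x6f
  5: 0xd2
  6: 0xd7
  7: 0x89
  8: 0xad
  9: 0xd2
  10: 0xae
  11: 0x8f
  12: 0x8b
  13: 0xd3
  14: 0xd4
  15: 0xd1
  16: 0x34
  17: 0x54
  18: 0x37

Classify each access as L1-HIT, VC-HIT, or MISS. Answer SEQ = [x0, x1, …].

  [0] addr=0xd3 blk=26 s=2: MISS | VC []
  [1] addr=0x6a blk=13 s=1: MISS | VC []
  [2] addr=0xd2 blk=26 s=2: L1-HIT | VC []
  [3] addr=0xd7 blk=26 s=2: L1-HIT | VC []
  [4] addr=0x6f blk=13 s=1: L1-HIT | VC []
  [5] addr=0xd2 blk=26 s=2: L1-HIT | VC []
  [6] addr=0xd7 blk=26 s=2: L1-HIT | VC []
  [7] addr=0x89 blk=17 s=1: MISS | VC [13]
  [8] addr=0xad blk=21 s=1: MISS | VC [13, 17]
  [9] addr=0xd2 blk=26 s=2: L1-HIT | VC [13, 17]
  [10] addr=0xae blk=21 s=1: L1-HIT | VC [13, 17]
  [11] addr=0x8f blk=17 s=1: VC-HIT | VC [13, 21]
  [12] addr=0x8b blk=17 s=1: L1-HIT | VC [13, 21]
  [13] addr=0xd3 blk=26 s=2: L1-HIT | VC [13, 21]
  [14] addr=0xd4 blk=26 s=2: L1-HIT | VC [13, 21]
  [15] addr=0xd1 blk=26 s=2: L1-HIT | VC [13, 21]
  [16] addr=0x34 blk=6 s=2: MISS | VC [13, 21, 26]
  [17] addr=0x54 blk=10 s=2: MISS | VC [13, 21, 26, 6]
  [18] addr=0x37 blk=6 s=2: VC-HIT | VC [13, 21, 26, 10]

SEQ = [MISS, MISS, L1-HIT, L1-HIT, L1-HIT, L1-HIT, L1-HIT, MISS, MISS, L1-HIT, L1-HIT, VC-HIT, L1-HIT, L1-HIT, L1-HIT, L1-HIT, MISS, MISS, VC-HIT]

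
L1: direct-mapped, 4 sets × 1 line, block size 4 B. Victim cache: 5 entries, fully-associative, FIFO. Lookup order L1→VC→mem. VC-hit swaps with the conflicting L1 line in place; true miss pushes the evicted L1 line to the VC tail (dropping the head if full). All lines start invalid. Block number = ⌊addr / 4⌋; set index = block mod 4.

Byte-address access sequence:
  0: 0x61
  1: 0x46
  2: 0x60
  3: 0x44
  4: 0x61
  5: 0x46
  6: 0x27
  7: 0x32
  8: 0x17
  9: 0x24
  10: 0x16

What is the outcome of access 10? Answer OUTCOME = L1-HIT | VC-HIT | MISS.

0: 0x61 (blk 24, set 0) → MISS  vc=[]
1: 0x46 (blk 17, set 1) → MISS  vc=[]
2: 0x60 (blk 24, set 0) → L1-HIT  vc=[]
3: 0x44 (blk 17, set 1) → L1-HIT  vc=[]
4: 0x61 (blk 24, set 0) → L1-HIT  vc=[]
5: 0x46 (blk 17, set 1) → L1-HIT  vc=[]
6: 0x27 (blk 9, set 1) → MISS  vc=[17]
7: 0x32 (blk 12, set 0) → MISS  vc=[17, 24]
8: 0x17 (blk 5, set 1) → MISS  vc=[17, 24, 9]
9: 0x24 (blk 9, set 1) → VC-HIT  vc=[17, 24, 5]
10: 0x16 (blk 5, set 1) → VC-HIT  vc=[17, 24, 9]

OUTCOME = VC-HIT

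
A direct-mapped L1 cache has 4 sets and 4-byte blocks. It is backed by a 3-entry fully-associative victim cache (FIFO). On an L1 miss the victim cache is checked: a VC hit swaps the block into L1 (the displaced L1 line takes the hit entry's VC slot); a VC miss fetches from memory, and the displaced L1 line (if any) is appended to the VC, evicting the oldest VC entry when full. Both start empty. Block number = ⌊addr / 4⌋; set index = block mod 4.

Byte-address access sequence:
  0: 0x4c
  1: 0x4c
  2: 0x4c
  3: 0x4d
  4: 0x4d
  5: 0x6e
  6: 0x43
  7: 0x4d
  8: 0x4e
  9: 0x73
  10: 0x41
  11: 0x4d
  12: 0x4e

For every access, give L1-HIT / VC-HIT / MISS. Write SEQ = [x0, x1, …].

  [0] addr=0x4c blk=19 s=3: MISS | VC []
  [1] addr=0x4c blk=19 s=3: L1-HIT | VC []
  [2] addr=0x4c blk=19 s=3: L1-HIT | VC []
  [3] addr=0x4d blk=19 s=3: L1-HIT | VC []
  [4] addr=0x4d blk=19 s=3: L1-HIT | VC []
  [5] addr=0x6e blk=27 s=3: MISS | VC [19]
  [6] addr=0x43 blk=16 s=0: MISS | VC [19]
  [7] addr=0x4d blk=19 s=3: VC-HIT | VC [27]
  [8] addr=0x4e blk=19 s=3: L1-HIT | VC [27]
  [9] addr=0x73 blk=28 s=0: MISS | VC [27, 16]
  [10] addr=0x41 blk=16 s=0: VC-HIT | VC [27, 28]
  [11] addr=0x4d blk=19 s=3: L1-HIT | VC [27, 28]
  [12] addr=0x4e blk=19 s=3: L1-HIT | VC [27, 28]

SEQ = [MISS, L1-HIT, L1-HIT, L1-HIT, L1-HIT, MISS, MISS, VC-HIT, L1-HIT, MISS, VC-HIT, L1-HIT, L1-HIT]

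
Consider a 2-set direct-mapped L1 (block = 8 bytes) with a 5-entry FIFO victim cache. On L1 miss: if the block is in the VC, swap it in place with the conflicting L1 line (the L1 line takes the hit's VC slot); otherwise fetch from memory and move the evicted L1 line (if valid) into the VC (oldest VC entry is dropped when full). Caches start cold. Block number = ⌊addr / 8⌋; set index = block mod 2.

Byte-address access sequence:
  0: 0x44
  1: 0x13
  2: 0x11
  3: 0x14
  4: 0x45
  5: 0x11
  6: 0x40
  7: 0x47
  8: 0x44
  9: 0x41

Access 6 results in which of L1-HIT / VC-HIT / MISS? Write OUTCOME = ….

#0 0x44→b8/s0 MISS; vc=[]
#1 0x13→b2/s0 MISS; vc=[8]
#2 0x11→b2/s0 L1-HIT; vc=[8]
#3 0x14→b2/s0 L1-HIT; vc=[8]
#4 0x45→b8/s0 VC-HIT; vc=[2]
#5 0x11→b2/s0 VC-HIT; vc=[8]
#6 0x40→b8/s0 VC-HIT; vc=[2]
#7 0x47→b8/s0 L1-HIT; vc=[2]
#8 0x44→b8/s0 L1-HIT; vc=[2]
#9 0x41→b8/s0 L1-HIT; vc=[2]

OUTCOME = VC-HIT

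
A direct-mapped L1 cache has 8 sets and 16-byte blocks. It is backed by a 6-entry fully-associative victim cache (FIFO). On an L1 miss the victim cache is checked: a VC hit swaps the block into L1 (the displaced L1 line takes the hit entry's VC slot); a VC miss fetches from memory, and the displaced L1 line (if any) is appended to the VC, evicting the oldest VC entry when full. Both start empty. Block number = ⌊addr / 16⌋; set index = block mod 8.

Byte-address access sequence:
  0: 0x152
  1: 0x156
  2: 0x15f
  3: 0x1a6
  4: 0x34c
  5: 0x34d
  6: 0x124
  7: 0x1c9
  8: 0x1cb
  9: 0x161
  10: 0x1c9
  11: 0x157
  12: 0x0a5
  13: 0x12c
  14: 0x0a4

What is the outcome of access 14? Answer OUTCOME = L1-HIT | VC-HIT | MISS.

OUTCOME = VC-HIT

0: 0x152 (blk 21, set 5) → MISS  vc=[]
1: 0x156 (blk 21, set 5) → L1-HIT  vc=[]
2: 0x15f (blk 21, set 5) → L1-HIT  vc=[]
3: 0x1a6 (blk 26, set 2) → MISS  vc=[]
4: 0x34c (blk 52, set 4) → MISS  vc=[]
5: 0x34d (blk 52, set 4) → L1-HIT  vc=[]
6: 0x124 (blk 18, set 2) → MISS  vc=[26]
7: 0x1c9 (blk 28, set 4) → MISS  vc=[26, 52]
8: 0x1cb (blk 28, set 4) → L1-HIT  vc=[26, 52]
9: 0x161 (blk 22, set 6) → MISS  vc=[26, 52]
10: 0x1c9 (blk 28, set 4) → L1-HIT  vc=[26, 52]
11: 0x157 (blk 21, set 5) → L1-HIT  vc=[26, 52]
12: 0xa5 (blk 10, set 2) → MISS  vc=[26, 52, 18]
13: 0x12c (blk 18, set 2) → VC-HIT  vc=[26, 52, 10]
14: 0xa4 (blk 10, set 2) → VC-HIT  vc=[26, 52, 18]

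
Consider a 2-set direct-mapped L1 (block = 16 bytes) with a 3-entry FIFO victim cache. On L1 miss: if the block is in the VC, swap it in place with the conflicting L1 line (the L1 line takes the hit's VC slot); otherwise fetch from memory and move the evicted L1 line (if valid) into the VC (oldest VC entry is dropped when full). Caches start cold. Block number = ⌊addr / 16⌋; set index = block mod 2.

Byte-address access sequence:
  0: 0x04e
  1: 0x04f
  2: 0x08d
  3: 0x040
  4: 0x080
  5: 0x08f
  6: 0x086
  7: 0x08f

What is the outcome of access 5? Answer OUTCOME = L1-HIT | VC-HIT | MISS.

OUTCOME = L1-HIT

  [0] addr=0x4e blk=4 s=0: MISS | VC []
  [1] addr=0x4f blk=4 s=0: L1-HIT | VC []
  [2] addr=0x8d blk=8 s=0: MISS | VC [4]
  [3] addr=0x40 blk=4 s=0: VC-HIT | VC [8]
  [4] addr=0x80 blk=8 s=0: VC-HIT | VC [4]
  [5] addr=0x8f blk=8 s=0: L1-HIT | VC [4]
  [6] addr=0x86 blk=8 s=0: L1-HIT | VC [4]
  [7] addr=0x8f blk=8 s=0: L1-HIT | VC [4]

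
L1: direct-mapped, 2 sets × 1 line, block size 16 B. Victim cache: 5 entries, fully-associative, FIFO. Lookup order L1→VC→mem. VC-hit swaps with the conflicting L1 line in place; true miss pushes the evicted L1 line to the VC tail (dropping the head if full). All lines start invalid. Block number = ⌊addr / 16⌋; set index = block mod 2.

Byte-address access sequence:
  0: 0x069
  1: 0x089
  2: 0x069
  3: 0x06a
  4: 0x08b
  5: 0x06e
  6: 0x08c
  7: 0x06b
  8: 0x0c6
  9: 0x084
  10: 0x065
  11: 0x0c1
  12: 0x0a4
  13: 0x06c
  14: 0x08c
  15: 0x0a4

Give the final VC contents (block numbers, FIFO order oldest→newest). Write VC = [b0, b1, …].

VC = [8, 6, 12]

#0 0x69→b6/s0 MISS; vc=[]
#1 0x89→b8/s0 MISS; vc=[6]
#2 0x69→b6/s0 VC-HIT; vc=[8]
#3 0x6a→b6/s0 L1-HIT; vc=[8]
#4 0x8b→b8/s0 VC-HIT; vc=[6]
#5 0x6e→b6/s0 VC-HIT; vc=[8]
#6 0x8c→b8/s0 VC-HIT; vc=[6]
#7 0x6b→b6/s0 VC-HIT; vc=[8]
#8 0xc6→b12/s0 MISS; vc=[8,6]
#9 0x84→b8/s0 VC-HIT; vc=[12,6]
#10 0x65→b6/s0 VC-HIT; vc=[12,8]
#11 0xc1→b12/s0 VC-HIT; vc=[6,8]
#12 0xa4→b10/s0 MISS; vc=[6,8,12]
#13 0x6c→b6/s0 VC-HIT; vc=[10,8,12]
#14 0x8c→b8/s0 VC-HIT; vc=[10,6,12]
#15 0xa4→b10/s0 VC-HIT; vc=[8,6,12]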